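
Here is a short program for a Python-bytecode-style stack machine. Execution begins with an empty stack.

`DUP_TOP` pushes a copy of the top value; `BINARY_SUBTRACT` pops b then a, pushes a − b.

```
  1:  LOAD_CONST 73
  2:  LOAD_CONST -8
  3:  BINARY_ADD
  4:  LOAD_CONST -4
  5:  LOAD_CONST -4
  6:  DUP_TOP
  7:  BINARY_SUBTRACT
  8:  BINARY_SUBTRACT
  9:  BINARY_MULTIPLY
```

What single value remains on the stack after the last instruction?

LOAD_CONST 73   -> [73]
LOAD_CONST -8   -> [73, -8]
BINARY_ADD      -> [65]
LOAD_CONST -4   -> [65, -4]
LOAD_CONST -4   -> [65, -4, -4]
DUP_TOP         -> [65, -4, -4, -4]
BINARY_SUBTRACT -> [65, -4, 0]
BINARY_SUBTRACT -> [65, -4]
BINARY_MULTIPLY -> [-260]

-260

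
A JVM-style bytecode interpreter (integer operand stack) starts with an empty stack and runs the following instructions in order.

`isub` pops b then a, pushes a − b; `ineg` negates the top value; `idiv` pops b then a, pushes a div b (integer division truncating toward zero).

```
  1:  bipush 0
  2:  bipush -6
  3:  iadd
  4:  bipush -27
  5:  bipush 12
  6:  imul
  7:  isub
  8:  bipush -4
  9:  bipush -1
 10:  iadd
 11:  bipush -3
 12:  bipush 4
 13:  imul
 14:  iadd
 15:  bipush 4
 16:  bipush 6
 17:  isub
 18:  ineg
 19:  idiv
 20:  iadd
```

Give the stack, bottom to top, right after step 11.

[318, -5, -3]

bipush 0   : 0
bipush -6  : 0 -6
iadd       : -6
bipush -27 : -6 -27
bipush 12  : -6 -27 12
imul       : -6 -324
isub       : 318
bipush -4  : 318 -4
bipush -1  : 318 -4 -1
iadd       : 318 -5
bipush -3  : 318 -5 -3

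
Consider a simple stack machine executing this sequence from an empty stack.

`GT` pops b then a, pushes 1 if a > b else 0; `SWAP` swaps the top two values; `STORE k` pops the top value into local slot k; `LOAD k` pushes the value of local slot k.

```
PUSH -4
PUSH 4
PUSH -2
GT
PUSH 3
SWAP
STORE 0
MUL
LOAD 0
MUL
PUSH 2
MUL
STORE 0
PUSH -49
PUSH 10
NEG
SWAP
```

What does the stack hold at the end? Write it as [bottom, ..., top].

PUSH -4   [-4]
PUSH 4    [-4, 4]
PUSH -2   [-4, 4, -2]
GT        [-4, 1]
PUSH 3    [-4, 1, 3]
SWAP      [-4, 3, 1]
STORE 0   [-4, 3]
MUL       [-12]
LOAD 0    [-12, 1]
MUL       [-12]
PUSH 2    [-12, 2]
MUL       [-24]
STORE 0   []
PUSH -49  [-49]
PUSH 10   [-49, 10]
NEG       [-49, -10]
SWAP      [-10, -49]

[-10, -49]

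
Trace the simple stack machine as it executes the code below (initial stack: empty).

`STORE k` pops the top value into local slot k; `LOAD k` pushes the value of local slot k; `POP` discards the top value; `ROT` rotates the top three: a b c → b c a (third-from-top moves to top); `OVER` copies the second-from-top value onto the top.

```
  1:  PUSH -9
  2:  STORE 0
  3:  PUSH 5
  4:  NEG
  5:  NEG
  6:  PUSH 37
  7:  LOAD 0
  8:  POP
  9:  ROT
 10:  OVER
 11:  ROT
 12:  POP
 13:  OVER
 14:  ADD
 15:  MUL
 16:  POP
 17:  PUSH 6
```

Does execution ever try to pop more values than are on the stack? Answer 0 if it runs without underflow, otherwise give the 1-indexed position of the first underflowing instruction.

PUSH -9 : [-9]
STORE 0 : []
PUSH 5  : [5]
NEG     : [-5]
NEG     : [5]
PUSH 37 : [5, 37]
LOAD 0  : [5, 37, -9]
POP     : [5, 37]
ROT  — needs 3 operands, stack has 2 → underflow

9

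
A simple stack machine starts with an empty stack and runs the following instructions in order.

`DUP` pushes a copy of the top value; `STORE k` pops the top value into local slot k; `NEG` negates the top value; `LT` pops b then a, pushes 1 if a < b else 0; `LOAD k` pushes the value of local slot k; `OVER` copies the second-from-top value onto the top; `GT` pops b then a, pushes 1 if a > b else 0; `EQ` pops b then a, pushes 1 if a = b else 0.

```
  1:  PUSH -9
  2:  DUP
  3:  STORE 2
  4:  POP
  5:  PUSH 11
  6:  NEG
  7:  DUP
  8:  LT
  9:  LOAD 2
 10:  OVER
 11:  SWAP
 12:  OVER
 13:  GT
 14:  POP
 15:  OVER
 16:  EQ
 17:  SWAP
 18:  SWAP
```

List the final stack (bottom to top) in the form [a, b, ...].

PUSH -9 : -9
DUP     : -9 -9
STORE 2 : -9
POP     : (empty)
PUSH 11 : 11
NEG     : -11
DUP     : -11 -11
LT      : 0
LOAD 2  : 0 -9
OVER    : 0 -9 0
SWAP    : 0 0 -9
OVER    : 0 0 -9 0
GT      : 0 0 0
POP     : 0 0
OVER    : 0 0 0
EQ      : 0 1
SWAP    : 1 0
SWAP    : 0 1

[0, 1]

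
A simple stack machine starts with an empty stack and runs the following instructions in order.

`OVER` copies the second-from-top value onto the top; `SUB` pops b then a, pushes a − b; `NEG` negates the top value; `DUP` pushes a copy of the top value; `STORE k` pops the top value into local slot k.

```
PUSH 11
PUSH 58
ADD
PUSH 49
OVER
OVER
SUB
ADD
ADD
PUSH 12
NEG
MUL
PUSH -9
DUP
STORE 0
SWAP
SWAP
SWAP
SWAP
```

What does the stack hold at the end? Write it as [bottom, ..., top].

[-1656, -9]

PUSH 11 -> [11]
PUSH 58 -> [11, 58]
ADD     -> [69]
PUSH 49 -> [69, 49]
OVER    -> [69, 49, 69]
OVER    -> [69, 49, 69, 49]
SUB     -> [69, 49, 20]
ADD     -> [69, 69]
ADD     -> [138]
PUSH 12 -> [138, 12]
NEG     -> [138, -12]
MUL     -> [-1656]
PUSH -9 -> [-1656, -9]
DUP     -> [-1656, -9, -9]
STORE 0 -> [-1656, -9]
SWAP    -> [-9, -1656]
SWAP    -> [-1656, -9]
SWAP    -> [-9, -1656]
SWAP    -> [-1656, -9]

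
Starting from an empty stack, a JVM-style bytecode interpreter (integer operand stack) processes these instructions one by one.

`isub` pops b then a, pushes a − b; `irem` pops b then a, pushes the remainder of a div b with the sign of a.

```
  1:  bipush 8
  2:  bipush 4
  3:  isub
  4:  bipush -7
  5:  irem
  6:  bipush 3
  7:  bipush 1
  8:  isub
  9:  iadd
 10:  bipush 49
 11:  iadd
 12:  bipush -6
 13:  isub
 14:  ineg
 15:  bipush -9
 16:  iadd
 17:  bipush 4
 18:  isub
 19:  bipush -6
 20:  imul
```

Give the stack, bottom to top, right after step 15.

bipush 8   [8]
bipush 4   [8, 4]
isub       [4]
bipush -7  [4, -7]
irem       [4]
bipush 3   [4, 3]
bipush 1   [4, 3, 1]
isub       [4, 2]
iadd       [6]
bipush 49  [6, 49]
iadd       [55]
bipush -6  [55, -6]
isub       [61]
ineg       [-61]
bipush -9  [-61, -9]

[-61, -9]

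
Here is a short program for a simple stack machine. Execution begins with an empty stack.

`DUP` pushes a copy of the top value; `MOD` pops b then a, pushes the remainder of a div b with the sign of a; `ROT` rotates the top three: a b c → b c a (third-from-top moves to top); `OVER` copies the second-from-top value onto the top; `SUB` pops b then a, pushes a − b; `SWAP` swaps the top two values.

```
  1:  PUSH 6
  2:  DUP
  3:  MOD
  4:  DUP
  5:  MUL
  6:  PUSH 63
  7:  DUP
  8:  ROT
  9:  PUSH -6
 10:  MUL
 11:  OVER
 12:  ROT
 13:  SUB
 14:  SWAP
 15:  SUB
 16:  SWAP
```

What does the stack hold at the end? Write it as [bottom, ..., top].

PUSH 6   6
DUP      6 6
MOD      0
DUP      0 0
MUL      0
PUSH 63  0 63
DUP      0 63 63
ROT      63 63 0
PUSH -6  63 63 0 -6
MUL      63 63 0
OVER     63 63 0 63
ROT      63 0 63 63
SUB      63 0 0
SWAP     63 0 0
SUB      63 0
SWAP     0 63

[0, 63]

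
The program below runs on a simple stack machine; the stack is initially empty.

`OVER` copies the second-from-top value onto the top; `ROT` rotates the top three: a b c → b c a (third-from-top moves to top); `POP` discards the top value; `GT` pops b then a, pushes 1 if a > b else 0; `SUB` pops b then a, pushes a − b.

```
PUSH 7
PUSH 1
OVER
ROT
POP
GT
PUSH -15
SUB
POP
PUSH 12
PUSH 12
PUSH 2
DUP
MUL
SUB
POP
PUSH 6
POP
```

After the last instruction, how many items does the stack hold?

PUSH 7   → [7]
PUSH 1   → [7, 1]
OVER     → [7, 1, 7]
ROT      → [1, 7, 7]
POP      → [1, 7]
GT       → [0]
PUSH -15 → [0, -15]
SUB      → [15]
POP      → []
PUSH 12  → [12]
PUSH 12  → [12, 12]
PUSH 2   → [12, 12, 2]
DUP      → [12, 12, 2, 2]
MUL      → [12, 12, 4]
SUB      → [12, 8]
POP      → [12]
PUSH 6   → [12, 6]
POP      → [12]

1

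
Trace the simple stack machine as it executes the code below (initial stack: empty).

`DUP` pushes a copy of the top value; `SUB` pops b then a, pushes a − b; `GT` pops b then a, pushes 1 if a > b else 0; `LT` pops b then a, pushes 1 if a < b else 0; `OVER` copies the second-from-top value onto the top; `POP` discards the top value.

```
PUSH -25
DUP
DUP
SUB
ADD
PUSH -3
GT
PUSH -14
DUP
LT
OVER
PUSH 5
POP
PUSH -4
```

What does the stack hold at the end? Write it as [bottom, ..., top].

PUSH -25  [-25]
DUP       [-25, -25]
DUP       [-25, -25, -25]
SUB       [-25, 0]
ADD       [-25]
PUSH -3   [-25, -3]
GT        [0]
PUSH -14  [0, -14]
DUP       [0, -14, -14]
LT        [0, 0]
OVER      [0, 0, 0]
PUSH 5    [0, 0, 0, 5]
POP       [0, 0, 0]
PUSH -4   [0, 0, 0, -4]

[0, 0, 0, -4]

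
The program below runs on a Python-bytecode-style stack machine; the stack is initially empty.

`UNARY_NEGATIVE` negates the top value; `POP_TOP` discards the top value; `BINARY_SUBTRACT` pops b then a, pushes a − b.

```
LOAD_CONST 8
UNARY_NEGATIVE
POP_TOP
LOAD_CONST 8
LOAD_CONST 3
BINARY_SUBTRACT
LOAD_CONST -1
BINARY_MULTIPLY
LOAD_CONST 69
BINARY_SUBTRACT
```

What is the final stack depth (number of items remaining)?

1

LOAD_CONST 8    -> [8]
UNARY_NEGATIVE  -> [-8]
POP_TOP         -> []
LOAD_CONST 8    -> [8]
LOAD_CONST 3    -> [8, 3]
BINARY_SUBTRACT -> [5]
LOAD_CONST -1   -> [5, -1]
BINARY_MULTIPLY -> [-5]
LOAD_CONST 69   -> [-5, 69]
BINARY_SUBTRACT -> [-74]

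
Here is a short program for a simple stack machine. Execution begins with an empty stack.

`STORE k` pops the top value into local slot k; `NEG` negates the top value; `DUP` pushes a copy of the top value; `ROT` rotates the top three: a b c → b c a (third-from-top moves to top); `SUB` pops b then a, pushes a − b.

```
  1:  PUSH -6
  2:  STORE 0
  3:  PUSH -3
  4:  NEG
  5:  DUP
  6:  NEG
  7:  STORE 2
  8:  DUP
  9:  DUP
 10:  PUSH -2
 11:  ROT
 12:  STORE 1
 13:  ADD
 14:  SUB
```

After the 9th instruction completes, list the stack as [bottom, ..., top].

[3, 3, 3]

PUSH -6 -> -6
STORE 0 -> (empty)
PUSH -3 -> -3
NEG     -> 3
DUP     -> 3 3
NEG     -> 3 -3
STORE 2 -> 3
DUP     -> 3 3
DUP     -> 3 3 3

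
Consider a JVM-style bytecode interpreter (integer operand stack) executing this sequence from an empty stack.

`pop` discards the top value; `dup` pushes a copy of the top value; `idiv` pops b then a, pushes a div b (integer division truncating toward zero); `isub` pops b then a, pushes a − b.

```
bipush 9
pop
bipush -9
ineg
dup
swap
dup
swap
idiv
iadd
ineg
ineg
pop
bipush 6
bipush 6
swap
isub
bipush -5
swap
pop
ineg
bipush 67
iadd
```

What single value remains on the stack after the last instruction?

72

bipush 9  -> 9
pop       -> (empty)
bipush -9 -> -9
ineg      -> 9
dup       -> 9 9
swap      -> 9 9
dup       -> 9 9 9
swap      -> 9 9 9
idiv      -> 9 1
iadd      -> 10
ineg      -> -10
ineg      -> 10
pop       -> (empty)
bipush 6  -> 6
bipush 6  -> 6 6
swap      -> 6 6
isub      -> 0
bipush -5 -> 0 -5
swap      -> -5 0
pop       -> -5
ineg      -> 5
bipush 67 -> 5 67
iadd      -> 72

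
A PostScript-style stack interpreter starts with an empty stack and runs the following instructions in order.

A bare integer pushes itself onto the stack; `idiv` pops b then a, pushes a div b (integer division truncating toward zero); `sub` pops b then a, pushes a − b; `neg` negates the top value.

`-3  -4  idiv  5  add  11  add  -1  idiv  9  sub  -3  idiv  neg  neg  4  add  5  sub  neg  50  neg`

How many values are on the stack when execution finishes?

-3   : [-3]
-4   : [-3, -4]
idiv : [0]
5    : [0, 5]
add  : [5]
11   : [5, 11]
add  : [16]
-1   : [16, -1]
idiv : [-16]
9    : [-16, 9]
sub  : [-25]
-3   : [-25, -3]
idiv : [8]
neg  : [-8]
neg  : [8]
4    : [8, 4]
add  : [12]
5    : [12, 5]
sub  : [7]
neg  : [-7]
50   : [-7, 50]
neg  : [-7, -50]

2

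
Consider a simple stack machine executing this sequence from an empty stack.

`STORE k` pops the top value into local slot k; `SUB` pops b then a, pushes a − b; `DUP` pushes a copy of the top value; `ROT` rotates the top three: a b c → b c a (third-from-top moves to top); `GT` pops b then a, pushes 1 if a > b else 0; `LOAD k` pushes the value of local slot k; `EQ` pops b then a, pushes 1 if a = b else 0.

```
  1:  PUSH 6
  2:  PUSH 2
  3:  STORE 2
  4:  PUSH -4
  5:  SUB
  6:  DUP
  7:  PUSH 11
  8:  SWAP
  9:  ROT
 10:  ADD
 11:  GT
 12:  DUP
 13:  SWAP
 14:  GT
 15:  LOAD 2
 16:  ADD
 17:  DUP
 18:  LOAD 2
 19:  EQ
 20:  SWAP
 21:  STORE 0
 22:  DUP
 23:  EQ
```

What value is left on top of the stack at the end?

PUSH 6   [6]
PUSH 2   [6, 2]
STORE 2  [6]
PUSH -4  [6, -4]
SUB      [10]
DUP      [10, 10]
PUSH 11  [10, 10, 11]
SWAP     [10, 11, 10]
ROT      [11, 10, 10]
ADD      [11, 20]
GT       [0]
DUP      [0, 0]
SWAP     [0, 0]
GT       [0]
LOAD 2   [0, 2]
ADD      [2]
DUP      [2, 2]
LOAD 2   [2, 2, 2]
EQ       [2, 1]
SWAP     [1, 2]
STORE 0  [1]
DUP      [1, 1]
EQ       [1]

1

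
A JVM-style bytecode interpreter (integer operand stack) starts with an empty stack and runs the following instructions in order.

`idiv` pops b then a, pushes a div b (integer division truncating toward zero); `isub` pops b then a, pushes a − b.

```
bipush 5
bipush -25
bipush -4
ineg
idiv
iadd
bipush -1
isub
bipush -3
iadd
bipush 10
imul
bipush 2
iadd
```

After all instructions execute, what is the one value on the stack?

-28

bipush 5   → [5]
bipush -25 → [5, -25]
bipush -4  → [5, -25, -4]
ineg       → [5, -25, 4]
idiv       → [5, -6]
iadd       → [-1]
bipush -1  → [-1, -1]
isub       → [0]
bipush -3  → [0, -3]
iadd       → [-3]
bipush 10  → [-3, 10]
imul       → [-30]
bipush 2   → [-30, 2]
iadd       → [-28]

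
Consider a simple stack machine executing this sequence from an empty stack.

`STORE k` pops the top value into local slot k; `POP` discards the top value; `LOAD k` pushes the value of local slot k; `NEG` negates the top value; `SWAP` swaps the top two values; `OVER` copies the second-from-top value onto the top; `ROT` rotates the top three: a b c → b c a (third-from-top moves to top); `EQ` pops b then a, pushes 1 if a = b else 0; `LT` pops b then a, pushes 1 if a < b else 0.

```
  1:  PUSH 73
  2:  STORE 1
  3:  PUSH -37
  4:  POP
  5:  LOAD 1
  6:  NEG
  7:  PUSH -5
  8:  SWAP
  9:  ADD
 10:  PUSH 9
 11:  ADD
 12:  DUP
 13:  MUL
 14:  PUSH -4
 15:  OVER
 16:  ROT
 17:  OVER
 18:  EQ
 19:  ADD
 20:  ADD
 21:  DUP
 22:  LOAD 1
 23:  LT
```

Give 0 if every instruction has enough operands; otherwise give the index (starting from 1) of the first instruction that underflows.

0

PUSH 73  -> [73]
STORE 1  -> []
PUSH -37 -> [-37]
POP      -> []
LOAD 1   -> [73]
NEG      -> [-73]
PUSH -5  -> [-73, -5]
SWAP     -> [-5, -73]
ADD      -> [-78]
PUSH 9   -> [-78, 9]
ADD      -> [-69]
DUP      -> [-69, -69]
MUL      -> [4761]
PUSH -4  -> [4761, -4]
OVER     -> [4761, -4, 4761]
ROT      -> [-4, 4761, 4761]
OVER     -> [-4, 4761, 4761, 4761]
EQ       -> [-4, 4761, 1]
ADD      -> [-4, 4762]
ADD      -> [4758]
DUP      -> [4758, 4758]
LOAD 1   -> [4758, 4758, 73]
LT       -> [4758, 0]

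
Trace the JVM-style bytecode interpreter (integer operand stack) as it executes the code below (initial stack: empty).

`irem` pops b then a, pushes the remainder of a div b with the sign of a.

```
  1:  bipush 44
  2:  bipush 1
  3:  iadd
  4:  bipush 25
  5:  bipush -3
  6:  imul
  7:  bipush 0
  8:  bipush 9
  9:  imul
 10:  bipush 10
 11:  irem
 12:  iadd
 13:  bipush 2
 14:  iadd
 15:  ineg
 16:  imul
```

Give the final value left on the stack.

bipush 44 → [44]
bipush 1  → [44, 1]
iadd      → [45]
bipush 25 → [45, 25]
bipush -3 → [45, 25, -3]
imul      → [45, -75]
bipush 0  → [45, -75, 0]
bipush 9  → [45, -75, 0, 9]
imul      → [45, -75, 0]
bipush 10 → [45, -75, 0, 10]
irem      → [45, -75, 0]
iadd      → [45, -75]
bipush 2  → [45, -75, 2]
iadd      → [45, -73]
ineg      → [45, 73]
imul      → [3285]

3285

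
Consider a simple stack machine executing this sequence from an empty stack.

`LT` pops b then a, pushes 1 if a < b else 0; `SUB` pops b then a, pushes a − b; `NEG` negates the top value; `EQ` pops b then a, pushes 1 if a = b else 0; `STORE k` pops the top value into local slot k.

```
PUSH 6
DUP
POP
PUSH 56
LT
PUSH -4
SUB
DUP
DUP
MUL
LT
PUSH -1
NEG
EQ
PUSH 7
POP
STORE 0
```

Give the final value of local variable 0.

PUSH 6   [6]
DUP      [6, 6]
POP      [6]
PUSH 56  [6, 56]
LT       [1]
PUSH -4  [1, -4]
SUB      [5]
DUP      [5, 5]
DUP      [5, 5, 5]
MUL      [5, 25]
LT       [1]
PUSH -1  [1, -1]
NEG      [1, 1]
EQ       [1]
PUSH 7   [1, 7]
POP      [1]
STORE 0  []

1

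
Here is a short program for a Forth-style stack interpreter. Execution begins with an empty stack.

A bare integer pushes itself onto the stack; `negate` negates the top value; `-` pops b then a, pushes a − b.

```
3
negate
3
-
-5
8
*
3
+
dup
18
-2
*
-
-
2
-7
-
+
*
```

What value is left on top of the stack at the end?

3      : 3
negate : -3
3      : -3 3
-      : -6
-5     : -6 -5
8      : -6 -5 8
*      : -6 -40
3      : -6 -40 3
+      : -6 -37
dup    : -6 -37 -37
18     : -6 -37 -37 18
-2     : -6 -37 -37 18 -2
*      : -6 -37 -37 -36
-      : -6 -37 -1
-      : -6 -36
2      : -6 -36 2
-7     : -6 -36 2 -7
-      : -6 -36 9
+      : -6 -27
*      : 162

162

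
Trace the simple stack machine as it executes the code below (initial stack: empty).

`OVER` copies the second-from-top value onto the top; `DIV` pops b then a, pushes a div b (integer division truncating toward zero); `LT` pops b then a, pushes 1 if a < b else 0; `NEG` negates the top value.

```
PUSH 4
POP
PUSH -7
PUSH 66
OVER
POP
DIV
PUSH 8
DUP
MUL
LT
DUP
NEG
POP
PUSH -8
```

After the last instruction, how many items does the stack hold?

2

PUSH 4   [4]
POP      []
PUSH -7  [-7]
PUSH 66  [-7, 66]
OVER     [-7, 66, -7]
POP      [-7, 66]
DIV      [0]
PUSH 8   [0, 8]
DUP      [0, 8, 8]
MUL      [0, 64]
LT       [1]
DUP      [1, 1]
NEG      [1, -1]
POP      [1]
PUSH -8  [1, -8]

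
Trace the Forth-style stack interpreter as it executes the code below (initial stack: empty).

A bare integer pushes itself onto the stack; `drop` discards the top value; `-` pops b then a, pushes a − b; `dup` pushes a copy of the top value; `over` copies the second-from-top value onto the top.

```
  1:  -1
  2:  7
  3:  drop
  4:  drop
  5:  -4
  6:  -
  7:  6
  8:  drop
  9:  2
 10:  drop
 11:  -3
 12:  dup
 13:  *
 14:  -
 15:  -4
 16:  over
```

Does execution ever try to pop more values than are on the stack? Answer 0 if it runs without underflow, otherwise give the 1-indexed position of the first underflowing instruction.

-1   → -1
7    → -1 7
drop → -1
drop → (empty)
-4   → -4
-  — needs 2 operands, stack has 1 → underflow

6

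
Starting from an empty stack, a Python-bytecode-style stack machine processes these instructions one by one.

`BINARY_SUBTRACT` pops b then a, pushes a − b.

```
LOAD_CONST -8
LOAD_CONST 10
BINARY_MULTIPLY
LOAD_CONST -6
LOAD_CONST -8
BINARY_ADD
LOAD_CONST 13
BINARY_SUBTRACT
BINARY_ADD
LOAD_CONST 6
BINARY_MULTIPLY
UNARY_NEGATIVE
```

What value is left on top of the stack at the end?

642

LOAD_CONST -8   -> -8
LOAD_CONST 10   -> -8 10
BINARY_MULTIPLY -> -80
LOAD_CONST -6   -> -80 -6
LOAD_CONST -8   -> -80 -6 -8
BINARY_ADD      -> -80 -14
LOAD_CONST 13   -> -80 -14 13
BINARY_SUBTRACT -> -80 -27
BINARY_ADD      -> -107
LOAD_CONST 6    -> -107 6
BINARY_MULTIPLY -> -642
UNARY_NEGATIVE  -> 642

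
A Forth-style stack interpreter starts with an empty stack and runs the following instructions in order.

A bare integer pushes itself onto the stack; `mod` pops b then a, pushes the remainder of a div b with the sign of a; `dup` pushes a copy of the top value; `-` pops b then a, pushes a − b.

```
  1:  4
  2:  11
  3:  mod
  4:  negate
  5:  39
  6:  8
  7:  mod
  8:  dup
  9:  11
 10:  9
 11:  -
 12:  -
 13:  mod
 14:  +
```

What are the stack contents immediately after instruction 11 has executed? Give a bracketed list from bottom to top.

[-4, 7, 7, 2]

4       [4]
11      [4, 11]
mod     [4]
negate  [-4]
39      [-4, 39]
8       [-4, 39, 8]
mod     [-4, 7]
dup     [-4, 7, 7]
11      [-4, 7, 7, 11]
9       [-4, 7, 7, 11, 9]
-       [-4, 7, 7, 2]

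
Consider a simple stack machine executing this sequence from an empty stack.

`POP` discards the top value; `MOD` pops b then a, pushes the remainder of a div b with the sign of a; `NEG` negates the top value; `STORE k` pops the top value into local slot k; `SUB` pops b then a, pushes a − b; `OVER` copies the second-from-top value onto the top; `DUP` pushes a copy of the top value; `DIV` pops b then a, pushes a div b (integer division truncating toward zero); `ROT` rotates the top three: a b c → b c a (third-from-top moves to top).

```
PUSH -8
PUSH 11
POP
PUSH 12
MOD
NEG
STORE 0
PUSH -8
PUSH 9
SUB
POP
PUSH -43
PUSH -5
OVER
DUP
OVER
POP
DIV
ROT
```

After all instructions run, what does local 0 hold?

PUSH -8  : [-8]
PUSH 11  : [-8, 11]
POP      : [-8]
PUSH 12  : [-8, 12]
MOD      : [-8]
NEG      : [8]
STORE 0  : []
PUSH -8  : [-8]
PUSH 9   : [-8, 9]
SUB      : [-17]
POP      : []
PUSH -43 : [-43]
PUSH -5  : [-43, -5]
OVER     : [-43, -5, -43]
DUP      : [-43, -5, -43, -43]
OVER     : [-43, -5, -43, -43, -43]
POP      : [-43, -5, -43, -43]
DIV      : [-43, -5, 1]
ROT      : [-5, 1, -43]

8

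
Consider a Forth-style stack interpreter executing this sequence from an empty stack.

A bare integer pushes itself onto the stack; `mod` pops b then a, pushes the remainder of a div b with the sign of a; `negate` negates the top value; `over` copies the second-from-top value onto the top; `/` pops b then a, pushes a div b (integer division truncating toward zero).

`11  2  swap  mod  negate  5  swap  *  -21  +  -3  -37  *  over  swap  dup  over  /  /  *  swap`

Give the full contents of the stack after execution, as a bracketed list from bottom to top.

11     -> [11]
2      -> [11, 2]
swap   -> [2, 11]
mod    -> [2]
negate -> [-2]
5      -> [-2, 5]
swap   -> [5, -2]
*      -> [-10]
-21    -> [-10, -21]
+      -> [-31]
-3     -> [-31, -3]
-37    -> [-31, -3, -37]
*      -> [-31, 111]
over   -> [-31, 111, -31]
swap   -> [-31, -31, 111]
dup    -> [-31, -31, 111, 111]
over   -> [-31, -31, 111, 111, 111]
/      -> [-31, -31, 111, 1]
/      -> [-31, -31, 111]
*      -> [-31, -3441]
swap   -> [-3441, -31]

[-3441, -31]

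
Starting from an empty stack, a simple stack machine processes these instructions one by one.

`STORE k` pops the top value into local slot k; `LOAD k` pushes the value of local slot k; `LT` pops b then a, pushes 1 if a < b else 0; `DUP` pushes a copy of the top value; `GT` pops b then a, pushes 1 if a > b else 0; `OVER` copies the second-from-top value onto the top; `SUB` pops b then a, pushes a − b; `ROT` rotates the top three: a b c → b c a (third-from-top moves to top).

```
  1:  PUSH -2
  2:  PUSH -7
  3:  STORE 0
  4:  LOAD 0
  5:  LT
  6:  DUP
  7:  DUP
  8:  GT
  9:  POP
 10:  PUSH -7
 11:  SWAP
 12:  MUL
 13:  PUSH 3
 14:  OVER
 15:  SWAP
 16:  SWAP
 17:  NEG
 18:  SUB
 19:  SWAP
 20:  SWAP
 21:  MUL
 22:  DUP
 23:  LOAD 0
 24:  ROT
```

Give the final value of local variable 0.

PUSH -2  -2
PUSH -7  -2 -7
STORE 0  -2
LOAD 0   -2 -7
LT       0
DUP      0 0
DUP      0 0 0
GT       0 0
POP      0
PUSH -7  0 -7
SWAP     -7 0
MUL      0
PUSH 3   0 3
OVER     0 3 0
SWAP     0 0 3
SWAP     0 3 0
NEG      0 3 0
SUB      0 3
SWAP     3 0
SWAP     0 3
MUL      0
DUP      0 0
LOAD 0   0 0 -7
ROT      0 -7 0

-7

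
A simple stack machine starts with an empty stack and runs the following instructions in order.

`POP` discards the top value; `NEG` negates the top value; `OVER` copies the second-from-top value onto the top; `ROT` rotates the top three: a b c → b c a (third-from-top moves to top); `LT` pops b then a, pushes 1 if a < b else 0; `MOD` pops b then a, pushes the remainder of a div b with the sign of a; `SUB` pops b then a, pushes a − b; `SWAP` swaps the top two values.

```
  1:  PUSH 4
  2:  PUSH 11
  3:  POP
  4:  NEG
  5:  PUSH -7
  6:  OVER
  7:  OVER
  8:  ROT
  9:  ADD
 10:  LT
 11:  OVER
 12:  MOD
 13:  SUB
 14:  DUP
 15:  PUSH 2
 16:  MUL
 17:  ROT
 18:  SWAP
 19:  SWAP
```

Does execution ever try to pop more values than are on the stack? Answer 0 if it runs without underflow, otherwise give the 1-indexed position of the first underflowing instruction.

PUSH 4  -> [4]
PUSH 11 -> [4, 11]
POP     -> [4]
NEG     -> [-4]
PUSH -7 -> [-4, -7]
OVER    -> [-4, -7, -4]
OVER    -> [-4, -7, -4, -7]
ROT     -> [-4, -4, -7, -7]
ADD     -> [-4, -4, -14]
LT      -> [-4, 0]
OVER    -> [-4, 0, -4]
MOD     -> [-4, 0]
SUB     -> [-4]
DUP     -> [-4, -4]
PUSH 2  -> [-4, -4, 2]
MUL     -> [-4, -8]
ROT  — needs 3 operands, stack has 2 → underflow

17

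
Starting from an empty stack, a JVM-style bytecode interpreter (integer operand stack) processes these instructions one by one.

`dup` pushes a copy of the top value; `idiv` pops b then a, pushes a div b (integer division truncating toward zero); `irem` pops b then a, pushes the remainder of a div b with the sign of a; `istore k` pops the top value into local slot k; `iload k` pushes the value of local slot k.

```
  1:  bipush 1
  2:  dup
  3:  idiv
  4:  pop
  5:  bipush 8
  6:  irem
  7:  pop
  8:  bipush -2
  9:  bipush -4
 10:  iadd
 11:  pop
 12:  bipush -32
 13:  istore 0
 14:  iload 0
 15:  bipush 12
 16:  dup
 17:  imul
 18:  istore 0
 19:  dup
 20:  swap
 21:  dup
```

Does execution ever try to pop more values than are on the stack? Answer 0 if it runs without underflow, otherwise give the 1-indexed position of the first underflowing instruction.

6

bipush 1 : 1
dup      : 1 1
idiv     : 1
pop      : (empty)
bipush 8 : 8
irem  — needs 2 operands, stack has 1 → underflow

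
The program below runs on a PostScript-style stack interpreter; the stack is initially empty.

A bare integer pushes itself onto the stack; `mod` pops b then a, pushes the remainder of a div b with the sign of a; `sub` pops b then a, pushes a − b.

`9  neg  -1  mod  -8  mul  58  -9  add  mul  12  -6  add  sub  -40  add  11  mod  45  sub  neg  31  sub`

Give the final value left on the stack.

9   : [9]
neg : [-9]
-1  : [-9, -1]
mod : [0]
-8  : [0, -8]
mul : [0]
58  : [0, 58]
-9  : [0, 58, -9]
add : [0, 49]
mul : [0]
12  : [0, 12]
-6  : [0, 12, -6]
add : [0, 6]
sub : [-6]
-40 : [-6, -40]
add : [-46]
11  : [-46, 11]
mod : [-2]
45  : [-2, 45]
sub : [-47]
neg : [47]
31  : [47, 31]
sub : [16]

16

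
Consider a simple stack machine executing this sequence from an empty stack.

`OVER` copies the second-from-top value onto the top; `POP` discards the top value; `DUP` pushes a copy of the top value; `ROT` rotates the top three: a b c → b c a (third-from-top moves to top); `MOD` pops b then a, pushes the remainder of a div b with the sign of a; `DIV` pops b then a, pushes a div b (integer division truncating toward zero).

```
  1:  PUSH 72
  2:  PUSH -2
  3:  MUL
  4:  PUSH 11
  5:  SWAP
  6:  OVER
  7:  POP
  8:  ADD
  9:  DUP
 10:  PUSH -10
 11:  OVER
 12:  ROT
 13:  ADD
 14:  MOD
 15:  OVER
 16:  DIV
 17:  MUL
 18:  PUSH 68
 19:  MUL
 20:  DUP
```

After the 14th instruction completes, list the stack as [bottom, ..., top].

[-133, -10]

PUSH 72  : [72]
PUSH -2  : [72, -2]
MUL      : [-144]
PUSH 11  : [-144, 11]
SWAP     : [11, -144]
OVER     : [11, -144, 11]
POP      : [11, -144]
ADD      : [-133]
DUP      : [-133, -133]
PUSH -10 : [-133, -133, -10]
OVER     : [-133, -133, -10, -133]
ROT      : [-133, -10, -133, -133]
ADD      : [-133, -10, -266]
MOD      : [-133, -10]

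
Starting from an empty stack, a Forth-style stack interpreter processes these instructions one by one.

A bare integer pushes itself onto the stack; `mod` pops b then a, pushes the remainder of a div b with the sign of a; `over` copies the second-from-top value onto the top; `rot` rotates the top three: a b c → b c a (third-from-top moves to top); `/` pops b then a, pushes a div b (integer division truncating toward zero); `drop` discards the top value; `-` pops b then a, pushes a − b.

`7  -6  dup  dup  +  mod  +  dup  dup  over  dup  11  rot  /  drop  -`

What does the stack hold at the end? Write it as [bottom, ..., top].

[1, 1, 0]

7    : 7
-6   : 7 -6
dup  : 7 -6 -6
dup  : 7 -6 -6 -6
+    : 7 -6 -12
mod  : 7 -6
+    : 1
dup  : 1 1
dup  : 1 1 1
over : 1 1 1 1
dup  : 1 1 1 1 1
11   : 1 1 1 1 1 11
rot  : 1 1 1 1 11 1
/    : 1 1 1 1 11
drop : 1 1 1 1
-    : 1 1 0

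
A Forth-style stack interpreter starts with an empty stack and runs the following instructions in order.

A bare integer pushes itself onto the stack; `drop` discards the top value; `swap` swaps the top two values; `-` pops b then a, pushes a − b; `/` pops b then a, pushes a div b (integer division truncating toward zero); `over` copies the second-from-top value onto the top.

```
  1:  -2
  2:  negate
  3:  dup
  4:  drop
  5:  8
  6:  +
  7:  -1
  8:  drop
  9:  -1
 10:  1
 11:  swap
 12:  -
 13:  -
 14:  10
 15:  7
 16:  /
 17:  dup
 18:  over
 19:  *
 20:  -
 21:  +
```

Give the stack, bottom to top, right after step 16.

-2     -> [-2]
negate -> [2]
dup    -> [2, 2]
drop   -> [2]
8      -> [2, 8]
+      -> [10]
-1     -> [10, -1]
drop   -> [10]
-1     -> [10, -1]
1      -> [10, -1, 1]
swap   -> [10, 1, -1]
-      -> [10, 2]
-      -> [8]
10     -> [8, 10]
7      -> [8, 10, 7]
/      -> [8, 1]

[8, 1]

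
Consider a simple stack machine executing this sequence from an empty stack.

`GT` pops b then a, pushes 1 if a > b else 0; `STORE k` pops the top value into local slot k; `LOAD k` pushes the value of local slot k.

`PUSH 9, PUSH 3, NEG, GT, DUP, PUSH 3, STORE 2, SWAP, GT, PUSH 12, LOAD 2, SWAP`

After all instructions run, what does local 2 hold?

3

PUSH 9  → [9]
PUSH 3  → [9, 3]
NEG     → [9, -3]
GT      → [1]
DUP     → [1, 1]
PUSH 3  → [1, 1, 3]
STORE 2 → [1, 1]
SWAP    → [1, 1]
GT      → [0]
PUSH 12 → [0, 12]
LOAD 2  → [0, 12, 3]
SWAP    → [0, 3, 12]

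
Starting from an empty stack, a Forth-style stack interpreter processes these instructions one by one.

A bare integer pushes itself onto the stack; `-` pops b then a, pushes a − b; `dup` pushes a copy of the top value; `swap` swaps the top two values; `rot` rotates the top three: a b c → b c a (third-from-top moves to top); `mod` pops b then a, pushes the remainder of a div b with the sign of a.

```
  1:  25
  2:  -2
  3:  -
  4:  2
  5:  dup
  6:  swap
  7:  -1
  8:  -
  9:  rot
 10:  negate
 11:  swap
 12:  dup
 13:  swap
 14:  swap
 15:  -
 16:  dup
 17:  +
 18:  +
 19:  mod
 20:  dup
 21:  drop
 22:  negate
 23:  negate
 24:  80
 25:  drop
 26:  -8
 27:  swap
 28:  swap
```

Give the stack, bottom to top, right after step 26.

[2, -8]

25      25
-2      25 -2
-       27
2       27 2
dup     27 2 2
swap    27 2 2
-1      27 2 2 -1
-       27 2 3
rot     2 3 27
negate  2 3 -27
swap    2 -27 3
dup     2 -27 3 3
swap    2 -27 3 3
swap    2 -27 3 3
-       2 -27 0
dup     2 -27 0 0
+       2 -27 0
+       2 -27
mod     2
dup     2 2
drop    2
negate  -2
negate  2
80      2 80
drop    2
-8      2 -8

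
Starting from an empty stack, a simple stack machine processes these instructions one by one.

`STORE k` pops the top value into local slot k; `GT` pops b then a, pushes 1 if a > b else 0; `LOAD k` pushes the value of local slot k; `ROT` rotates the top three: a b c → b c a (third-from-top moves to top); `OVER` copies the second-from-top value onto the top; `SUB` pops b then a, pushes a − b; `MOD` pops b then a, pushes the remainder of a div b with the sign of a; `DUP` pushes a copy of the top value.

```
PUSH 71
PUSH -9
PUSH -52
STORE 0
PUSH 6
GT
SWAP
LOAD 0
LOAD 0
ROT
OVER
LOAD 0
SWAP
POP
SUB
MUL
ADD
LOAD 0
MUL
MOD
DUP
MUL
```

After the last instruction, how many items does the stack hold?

PUSH 71  → [71]
PUSH -9  → [71, -9]
PUSH -52 → [71, -9, -52]
STORE 0  → [71, -9]
PUSH 6   → [71, -9, 6]
GT       → [71, 0]
SWAP     → [0, 71]
LOAD 0   → [0, 71, -52]
LOAD 0   → [0, 71, -52, -52]
ROT      → [0, -52, -52, 71]
OVER     → [0, -52, -52, 71, -52]
LOAD 0   → [0, -52, -52, 71, -52, -52]
SWAP     → [0, -52, -52, 71, -52, -52]
POP      → [0, -52, -52, 71, -52]
SUB      → [0, -52, -52, 123]
MUL      → [0, -52, -6396]
ADD      → [0, -6448]
LOAD 0   → [0, -6448, -52]
MUL      → [0, 335296]
MOD      → [0]
DUP      → [0, 0]
MUL      → [0]

1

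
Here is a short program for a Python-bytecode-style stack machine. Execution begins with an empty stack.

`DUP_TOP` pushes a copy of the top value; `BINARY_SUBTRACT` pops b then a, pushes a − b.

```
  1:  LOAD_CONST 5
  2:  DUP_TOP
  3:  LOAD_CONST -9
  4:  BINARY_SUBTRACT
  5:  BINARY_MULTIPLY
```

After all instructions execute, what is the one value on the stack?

70

LOAD_CONST 5    → [5]
DUP_TOP         → [5, 5]
LOAD_CONST -9   → [5, 5, -9]
BINARY_SUBTRACT → [5, 14]
BINARY_MULTIPLY → [70]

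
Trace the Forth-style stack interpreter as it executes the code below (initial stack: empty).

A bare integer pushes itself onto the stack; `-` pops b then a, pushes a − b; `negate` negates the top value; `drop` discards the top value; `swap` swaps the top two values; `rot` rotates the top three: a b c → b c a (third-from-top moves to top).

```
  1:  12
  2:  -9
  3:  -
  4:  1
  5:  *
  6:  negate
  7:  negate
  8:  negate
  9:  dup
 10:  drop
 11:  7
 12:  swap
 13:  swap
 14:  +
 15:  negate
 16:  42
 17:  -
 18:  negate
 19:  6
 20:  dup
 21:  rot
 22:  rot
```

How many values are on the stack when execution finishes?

3

12      [12]
-9      [12, -9]
-       [21]
1       [21, 1]
*       [21]
negate  [-21]
negate  [21]
negate  [-21]
dup     [-21, -21]
drop    [-21]
7       [-21, 7]
swap    [7, -21]
swap    [-21, 7]
+       [-14]
negate  [14]
42      [14, 42]
-       [-28]
negate  [28]
6       [28, 6]
dup     [28, 6, 6]
rot     [6, 6, 28]
rot     [6, 28, 6]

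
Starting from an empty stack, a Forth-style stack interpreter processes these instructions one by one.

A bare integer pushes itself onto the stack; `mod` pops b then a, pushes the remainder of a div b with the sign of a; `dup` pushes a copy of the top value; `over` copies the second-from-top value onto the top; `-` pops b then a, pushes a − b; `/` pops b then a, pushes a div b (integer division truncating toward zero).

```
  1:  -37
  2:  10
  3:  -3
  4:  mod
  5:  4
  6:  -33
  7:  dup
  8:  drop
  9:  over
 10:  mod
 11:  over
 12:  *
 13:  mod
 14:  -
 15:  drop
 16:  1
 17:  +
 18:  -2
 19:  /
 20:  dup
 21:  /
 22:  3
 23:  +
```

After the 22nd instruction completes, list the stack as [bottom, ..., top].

[1, 3]

-37  : -37
10   : -37 10
-3   : -37 10 -3
mod  : -37 1
4    : -37 1 4
-33  : -37 1 4 -33
dup  : -37 1 4 -33 -33
drop : -37 1 4 -33
over : -37 1 4 -33 4
mod  : -37 1 4 -1
over : -37 1 4 -1 4
*    : -37 1 4 -4
mod  : -37 1 0
-    : -37 1
drop : -37
1    : -37 1
+    : -36
-2   : -36 -2
/    : 18
dup  : 18 18
/    : 1
3    : 1 3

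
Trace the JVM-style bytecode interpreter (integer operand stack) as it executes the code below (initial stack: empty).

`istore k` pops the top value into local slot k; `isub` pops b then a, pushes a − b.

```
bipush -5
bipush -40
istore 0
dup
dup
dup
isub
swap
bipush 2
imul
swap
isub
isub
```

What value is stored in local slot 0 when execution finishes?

bipush -5  : -5
bipush -40 : -5 -40
istore 0   : -5
dup        : -5 -5
dup        : -5 -5 -5
dup        : -5 -5 -5 -5
isub       : -5 -5 0
swap       : -5 0 -5
bipush 2   : -5 0 -5 2
imul       : -5 0 -10
swap       : -5 -10 0
isub       : -5 -10
isub       : 5

-40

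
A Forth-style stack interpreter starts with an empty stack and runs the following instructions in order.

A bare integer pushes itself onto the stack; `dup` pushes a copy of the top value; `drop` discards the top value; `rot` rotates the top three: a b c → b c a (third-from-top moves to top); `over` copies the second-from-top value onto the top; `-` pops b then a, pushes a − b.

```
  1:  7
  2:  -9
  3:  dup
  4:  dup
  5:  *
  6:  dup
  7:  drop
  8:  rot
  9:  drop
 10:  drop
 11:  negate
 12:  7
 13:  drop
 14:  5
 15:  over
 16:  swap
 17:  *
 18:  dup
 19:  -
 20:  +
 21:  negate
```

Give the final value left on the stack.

-9

7       7
-9      7 -9
dup     7 -9 -9
dup     7 -9 -9 -9
*       7 -9 81
dup     7 -9 81 81
drop    7 -9 81
rot     -9 81 7
drop    -9 81
drop    -9
negate  9
7       9 7
drop    9
5       9 5
over    9 5 9
swap    9 9 5
*       9 45
dup     9 45 45
-       9 0
+       9
negate  -9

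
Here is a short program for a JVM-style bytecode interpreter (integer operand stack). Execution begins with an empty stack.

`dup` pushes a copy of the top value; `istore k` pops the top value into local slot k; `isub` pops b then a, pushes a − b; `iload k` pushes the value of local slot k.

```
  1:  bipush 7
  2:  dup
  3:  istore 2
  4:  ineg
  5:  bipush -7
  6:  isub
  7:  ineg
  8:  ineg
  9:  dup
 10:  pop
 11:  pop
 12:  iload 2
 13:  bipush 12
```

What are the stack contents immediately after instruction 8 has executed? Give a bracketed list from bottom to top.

[0]

bipush 7  -> 7
dup       -> 7 7
istore 2  -> 7
ineg      -> -7
bipush -7 -> -7 -7
isub      -> 0
ineg      -> 0
ineg      -> 0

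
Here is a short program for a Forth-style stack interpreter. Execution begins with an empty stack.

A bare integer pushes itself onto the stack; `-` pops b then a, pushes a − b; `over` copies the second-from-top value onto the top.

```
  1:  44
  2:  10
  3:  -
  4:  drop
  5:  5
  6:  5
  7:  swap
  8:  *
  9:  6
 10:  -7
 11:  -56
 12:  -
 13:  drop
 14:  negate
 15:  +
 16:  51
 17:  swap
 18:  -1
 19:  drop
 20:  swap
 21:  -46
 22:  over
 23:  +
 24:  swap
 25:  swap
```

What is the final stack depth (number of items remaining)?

44     -> 44
10     -> 44 10
-      -> 34
drop   -> (empty)
5      -> 5
5      -> 5 5
swap   -> 5 5
*      -> 25
6      -> 25 6
-7     -> 25 6 -7
-56    -> 25 6 -7 -56
-      -> 25 6 49
drop   -> 25 6
negate -> 25 -6
+      -> 19
51     -> 19 51
swap   -> 51 19
-1     -> 51 19 -1
drop   -> 51 19
swap   -> 19 51
-46    -> 19 51 -46
over   -> 19 51 -46 51
+      -> 19 51 5
swap   -> 19 5 51
swap   -> 19 51 5

3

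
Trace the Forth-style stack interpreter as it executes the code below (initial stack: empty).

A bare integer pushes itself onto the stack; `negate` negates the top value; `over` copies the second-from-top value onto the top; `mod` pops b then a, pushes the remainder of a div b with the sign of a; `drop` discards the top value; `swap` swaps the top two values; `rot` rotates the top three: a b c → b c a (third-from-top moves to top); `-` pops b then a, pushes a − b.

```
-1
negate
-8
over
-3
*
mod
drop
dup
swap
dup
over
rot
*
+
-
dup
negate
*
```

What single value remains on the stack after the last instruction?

-1     → -1
negate → 1
-8     → 1 -8
over   → 1 -8 1
-3     → 1 -8 1 -3
*      → 1 -8 -3
mod    → 1 -2
drop   → 1
dup    → 1 1
swap   → 1 1
dup    → 1 1 1
over   → 1 1 1 1
rot    → 1 1 1 1
*      → 1 1 1
+      → 1 2
-      → -1
dup    → -1 -1
negate → -1 1
*      → -1

-1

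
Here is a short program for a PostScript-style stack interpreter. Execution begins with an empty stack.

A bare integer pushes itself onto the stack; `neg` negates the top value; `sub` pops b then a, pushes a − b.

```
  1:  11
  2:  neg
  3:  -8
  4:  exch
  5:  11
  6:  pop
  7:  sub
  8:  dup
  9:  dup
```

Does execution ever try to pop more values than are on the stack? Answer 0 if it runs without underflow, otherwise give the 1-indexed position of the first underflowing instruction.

0

11   → [11]
neg  → [-11]
-8   → [-11, -8]
exch → [-8, -11]
11   → [-8, -11, 11]
pop  → [-8, -11]
sub  → [3]
dup  → [3, 3]
dup  → [3, 3, 3]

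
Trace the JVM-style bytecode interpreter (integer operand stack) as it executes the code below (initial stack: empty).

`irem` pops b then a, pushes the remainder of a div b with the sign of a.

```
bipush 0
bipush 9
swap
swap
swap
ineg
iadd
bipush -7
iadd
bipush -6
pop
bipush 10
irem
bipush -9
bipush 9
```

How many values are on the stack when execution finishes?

3

bipush 0  → 0
bipush 9  → 0 9
swap      → 9 0
swap      → 0 9
swap      → 9 0
ineg      → 9 0
iadd      → 9
bipush -7 → 9 -7
iadd      → 2
bipush -6 → 2 -6
pop       → 2
bipush 10 → 2 10
irem      → 2
bipush -9 → 2 -9
bipush 9  → 2 -9 9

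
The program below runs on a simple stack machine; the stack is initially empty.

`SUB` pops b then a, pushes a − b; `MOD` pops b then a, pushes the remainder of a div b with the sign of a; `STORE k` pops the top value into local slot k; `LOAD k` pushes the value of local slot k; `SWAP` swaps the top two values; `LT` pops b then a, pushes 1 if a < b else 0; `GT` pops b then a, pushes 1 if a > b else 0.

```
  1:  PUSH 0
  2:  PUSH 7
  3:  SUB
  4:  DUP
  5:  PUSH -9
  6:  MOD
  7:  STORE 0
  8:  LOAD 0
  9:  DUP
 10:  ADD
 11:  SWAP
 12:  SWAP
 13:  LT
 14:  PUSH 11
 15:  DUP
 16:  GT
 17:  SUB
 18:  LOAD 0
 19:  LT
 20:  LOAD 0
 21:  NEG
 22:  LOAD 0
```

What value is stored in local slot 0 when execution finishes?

-7

PUSH 0  : 0
PUSH 7  : 0 7
SUB     : -7
DUP     : -7 -7
PUSH -9 : -7 -7 -9
MOD     : -7 -7
STORE 0 : -7
LOAD 0  : -7 -7
DUP     : -7 -7 -7
ADD     : -7 -14
SWAP    : -14 -7
SWAP    : -7 -14
LT      : 0
PUSH 11 : 0 11
DUP     : 0 11 11
GT      : 0 0
SUB     : 0
LOAD 0  : 0 -7
LT      : 0
LOAD 0  : 0 -7
NEG     : 0 7
LOAD 0  : 0 7 -7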